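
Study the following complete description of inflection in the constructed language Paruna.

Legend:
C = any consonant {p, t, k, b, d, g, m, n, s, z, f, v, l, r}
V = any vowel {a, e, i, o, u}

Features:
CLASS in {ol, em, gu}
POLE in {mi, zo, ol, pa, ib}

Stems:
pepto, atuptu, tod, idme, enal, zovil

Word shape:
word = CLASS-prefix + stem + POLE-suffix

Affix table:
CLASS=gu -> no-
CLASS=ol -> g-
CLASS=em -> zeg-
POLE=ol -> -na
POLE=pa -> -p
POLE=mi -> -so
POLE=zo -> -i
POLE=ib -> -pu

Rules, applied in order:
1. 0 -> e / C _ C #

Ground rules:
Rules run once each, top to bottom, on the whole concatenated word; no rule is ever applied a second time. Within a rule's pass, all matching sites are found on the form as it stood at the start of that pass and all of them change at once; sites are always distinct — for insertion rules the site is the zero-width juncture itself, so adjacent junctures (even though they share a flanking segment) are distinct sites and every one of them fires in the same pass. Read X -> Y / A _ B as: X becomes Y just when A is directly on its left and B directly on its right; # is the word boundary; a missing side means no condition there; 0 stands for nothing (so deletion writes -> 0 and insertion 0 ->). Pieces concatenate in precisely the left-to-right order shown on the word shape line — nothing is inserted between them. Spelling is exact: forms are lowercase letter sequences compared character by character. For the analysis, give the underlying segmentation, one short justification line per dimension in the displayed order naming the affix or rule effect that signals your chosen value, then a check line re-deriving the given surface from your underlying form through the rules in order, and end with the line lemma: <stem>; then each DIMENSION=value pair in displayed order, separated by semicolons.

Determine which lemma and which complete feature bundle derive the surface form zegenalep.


underlying: zeg-enal-p
CLASS=em - signalled by the affix zeg-
POLE=pa - signalled by the affix -p
check: zegenalp -> zegenalep
lemma: enal; CLASS=em; POLE=pa


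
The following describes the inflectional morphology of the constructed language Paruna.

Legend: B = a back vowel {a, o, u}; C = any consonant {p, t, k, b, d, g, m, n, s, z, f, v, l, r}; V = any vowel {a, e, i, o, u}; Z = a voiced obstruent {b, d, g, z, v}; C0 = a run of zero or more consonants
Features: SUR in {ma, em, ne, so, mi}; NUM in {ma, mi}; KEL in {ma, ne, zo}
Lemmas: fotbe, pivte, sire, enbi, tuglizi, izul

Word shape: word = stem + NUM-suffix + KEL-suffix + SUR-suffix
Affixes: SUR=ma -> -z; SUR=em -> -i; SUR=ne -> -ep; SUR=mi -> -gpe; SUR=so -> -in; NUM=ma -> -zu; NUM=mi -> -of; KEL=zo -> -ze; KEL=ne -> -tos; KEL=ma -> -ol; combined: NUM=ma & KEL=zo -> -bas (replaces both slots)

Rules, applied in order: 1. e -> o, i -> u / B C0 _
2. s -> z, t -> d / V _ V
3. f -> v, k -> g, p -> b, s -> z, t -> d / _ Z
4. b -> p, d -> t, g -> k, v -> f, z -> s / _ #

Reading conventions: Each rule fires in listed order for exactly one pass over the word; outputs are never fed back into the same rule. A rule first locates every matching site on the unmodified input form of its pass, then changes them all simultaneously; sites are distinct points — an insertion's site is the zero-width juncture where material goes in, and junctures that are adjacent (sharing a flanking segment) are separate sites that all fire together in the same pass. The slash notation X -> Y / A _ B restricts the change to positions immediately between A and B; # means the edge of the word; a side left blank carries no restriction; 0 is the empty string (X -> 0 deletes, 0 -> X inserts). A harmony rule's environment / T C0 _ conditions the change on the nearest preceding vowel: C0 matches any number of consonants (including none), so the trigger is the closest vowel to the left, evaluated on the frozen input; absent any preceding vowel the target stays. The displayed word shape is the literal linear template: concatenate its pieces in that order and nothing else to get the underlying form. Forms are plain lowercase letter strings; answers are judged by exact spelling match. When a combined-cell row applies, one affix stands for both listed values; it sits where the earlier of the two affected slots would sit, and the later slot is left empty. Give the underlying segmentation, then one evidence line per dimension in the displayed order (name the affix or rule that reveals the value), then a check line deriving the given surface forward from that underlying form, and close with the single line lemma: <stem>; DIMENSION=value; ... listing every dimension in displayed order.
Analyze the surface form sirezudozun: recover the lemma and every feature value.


underlying: sire-zu-tos-in
SUR=so - signalled by the affix -in
NUM=ma - signalled by the affix -zu
KEL=ne - signalled by the affix -tos
check: sirezutosin -> sirezutosun -> sirezudozun -> sirezudozun -> sirezudozun
lemma: sire; SUR=so; NUM=ma; KEL=ne


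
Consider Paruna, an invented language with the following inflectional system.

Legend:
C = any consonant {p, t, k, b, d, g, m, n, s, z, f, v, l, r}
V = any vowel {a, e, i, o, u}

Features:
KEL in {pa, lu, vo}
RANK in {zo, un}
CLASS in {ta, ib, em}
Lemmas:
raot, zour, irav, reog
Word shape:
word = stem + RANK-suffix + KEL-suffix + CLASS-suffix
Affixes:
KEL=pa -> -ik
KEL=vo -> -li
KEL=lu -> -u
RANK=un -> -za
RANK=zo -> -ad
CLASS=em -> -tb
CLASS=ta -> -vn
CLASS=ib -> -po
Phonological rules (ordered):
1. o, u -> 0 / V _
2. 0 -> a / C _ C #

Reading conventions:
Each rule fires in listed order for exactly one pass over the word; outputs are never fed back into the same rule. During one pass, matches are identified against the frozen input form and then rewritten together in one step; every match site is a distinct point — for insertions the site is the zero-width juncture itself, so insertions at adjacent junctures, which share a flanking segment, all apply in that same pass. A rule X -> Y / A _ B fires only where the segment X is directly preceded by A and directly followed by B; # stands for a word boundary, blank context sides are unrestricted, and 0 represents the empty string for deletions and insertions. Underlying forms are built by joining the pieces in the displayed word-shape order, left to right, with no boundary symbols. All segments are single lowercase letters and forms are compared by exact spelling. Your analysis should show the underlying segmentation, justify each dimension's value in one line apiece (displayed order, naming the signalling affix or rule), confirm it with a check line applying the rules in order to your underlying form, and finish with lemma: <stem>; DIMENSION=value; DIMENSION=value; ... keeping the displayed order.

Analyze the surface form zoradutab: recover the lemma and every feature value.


underlying: zour-ad-u-tb
KEL=lu - signalled by the affix -u
RANK=zo - signalled by the affix -ad
CLASS=em - signalled by the affix -tb
check: zouradutb -> zoradutb -> zoradutab
lemma: zour; KEL=lu; RANK=zo; CLASS=em


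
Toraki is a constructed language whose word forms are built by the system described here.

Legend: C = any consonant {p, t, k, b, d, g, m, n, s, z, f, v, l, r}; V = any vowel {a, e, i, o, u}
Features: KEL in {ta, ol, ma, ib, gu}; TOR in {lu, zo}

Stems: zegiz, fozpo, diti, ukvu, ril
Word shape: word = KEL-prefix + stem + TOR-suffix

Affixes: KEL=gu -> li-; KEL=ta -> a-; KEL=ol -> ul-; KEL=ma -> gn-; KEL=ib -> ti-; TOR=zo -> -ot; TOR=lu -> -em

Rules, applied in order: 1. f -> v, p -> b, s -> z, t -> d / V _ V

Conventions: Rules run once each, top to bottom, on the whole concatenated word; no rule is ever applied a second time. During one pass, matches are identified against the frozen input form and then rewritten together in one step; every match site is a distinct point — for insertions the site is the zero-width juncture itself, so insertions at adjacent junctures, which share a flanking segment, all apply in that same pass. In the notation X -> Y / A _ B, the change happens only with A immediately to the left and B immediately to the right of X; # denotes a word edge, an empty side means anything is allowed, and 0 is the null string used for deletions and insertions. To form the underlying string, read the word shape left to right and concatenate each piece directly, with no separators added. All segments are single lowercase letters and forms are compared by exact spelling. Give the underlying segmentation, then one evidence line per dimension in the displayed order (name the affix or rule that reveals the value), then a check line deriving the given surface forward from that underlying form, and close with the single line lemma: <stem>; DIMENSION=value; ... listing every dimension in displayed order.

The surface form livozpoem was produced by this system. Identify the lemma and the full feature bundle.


underlying: li-fozpo-em
KEL=gu - signalled by the affix li-
TOR=lu - signalled by the affix -em
check: lifozpoem -> livozpoem
lemma: fozpo; KEL=gu; TOR=lu


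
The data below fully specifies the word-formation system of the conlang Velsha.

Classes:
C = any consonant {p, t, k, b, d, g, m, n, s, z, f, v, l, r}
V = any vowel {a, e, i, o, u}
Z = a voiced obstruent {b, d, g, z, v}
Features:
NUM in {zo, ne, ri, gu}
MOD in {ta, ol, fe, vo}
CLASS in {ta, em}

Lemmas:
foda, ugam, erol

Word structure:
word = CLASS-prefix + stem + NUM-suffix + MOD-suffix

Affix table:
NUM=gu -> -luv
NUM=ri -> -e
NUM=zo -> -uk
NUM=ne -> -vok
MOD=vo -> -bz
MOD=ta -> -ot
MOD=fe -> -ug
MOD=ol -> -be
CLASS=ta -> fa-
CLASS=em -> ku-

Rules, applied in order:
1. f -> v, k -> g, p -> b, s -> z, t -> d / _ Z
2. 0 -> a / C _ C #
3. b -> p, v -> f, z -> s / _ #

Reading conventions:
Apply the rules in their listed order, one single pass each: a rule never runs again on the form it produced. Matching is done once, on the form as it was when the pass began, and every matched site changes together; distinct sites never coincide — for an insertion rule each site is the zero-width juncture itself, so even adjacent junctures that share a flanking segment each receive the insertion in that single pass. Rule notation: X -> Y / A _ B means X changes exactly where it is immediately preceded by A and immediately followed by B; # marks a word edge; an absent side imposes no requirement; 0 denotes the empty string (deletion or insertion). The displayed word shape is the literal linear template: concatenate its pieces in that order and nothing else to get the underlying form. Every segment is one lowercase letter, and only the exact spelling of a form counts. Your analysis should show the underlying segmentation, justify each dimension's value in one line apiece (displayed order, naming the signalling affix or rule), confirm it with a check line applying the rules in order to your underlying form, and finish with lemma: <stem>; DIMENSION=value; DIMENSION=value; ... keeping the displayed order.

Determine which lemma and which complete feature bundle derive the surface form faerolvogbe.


underlying: fa-erol-vok-be
NUM=ne - signalled by the affix -vok
MOD=ol - signalled by the affix -be
CLASS=ta - signalled by the affix fa-
check: faerolvokbe -> faerolvogbe -> faerolvogbe -> faerolvogbe
lemma: erol; NUM=ne; MOD=ol; CLASS=ta


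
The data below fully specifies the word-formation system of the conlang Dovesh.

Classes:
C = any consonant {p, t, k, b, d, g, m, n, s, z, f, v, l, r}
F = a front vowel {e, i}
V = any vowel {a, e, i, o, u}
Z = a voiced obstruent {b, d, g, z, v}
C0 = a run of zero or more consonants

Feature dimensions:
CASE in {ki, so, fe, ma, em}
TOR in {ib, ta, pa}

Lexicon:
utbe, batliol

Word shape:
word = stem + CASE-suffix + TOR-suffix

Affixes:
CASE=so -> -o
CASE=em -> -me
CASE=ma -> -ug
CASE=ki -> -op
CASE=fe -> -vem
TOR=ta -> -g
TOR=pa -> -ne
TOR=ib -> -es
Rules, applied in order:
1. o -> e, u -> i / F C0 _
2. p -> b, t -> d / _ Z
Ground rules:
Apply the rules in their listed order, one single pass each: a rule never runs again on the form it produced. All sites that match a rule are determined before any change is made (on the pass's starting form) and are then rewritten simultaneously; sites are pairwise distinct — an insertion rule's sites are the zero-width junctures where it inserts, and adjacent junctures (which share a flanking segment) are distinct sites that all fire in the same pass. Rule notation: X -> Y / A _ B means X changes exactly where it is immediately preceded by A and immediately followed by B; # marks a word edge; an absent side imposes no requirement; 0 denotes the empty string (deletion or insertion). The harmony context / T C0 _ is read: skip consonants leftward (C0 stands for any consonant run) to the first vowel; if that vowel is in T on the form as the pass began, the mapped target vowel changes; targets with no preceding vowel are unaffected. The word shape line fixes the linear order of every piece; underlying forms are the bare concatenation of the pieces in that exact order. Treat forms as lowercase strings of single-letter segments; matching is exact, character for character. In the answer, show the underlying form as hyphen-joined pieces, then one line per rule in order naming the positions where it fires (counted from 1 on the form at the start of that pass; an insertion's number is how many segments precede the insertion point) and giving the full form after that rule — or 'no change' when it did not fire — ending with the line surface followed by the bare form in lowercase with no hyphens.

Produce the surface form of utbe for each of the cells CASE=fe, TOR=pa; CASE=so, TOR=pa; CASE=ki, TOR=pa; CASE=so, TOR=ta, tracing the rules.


cell CASE=fe, TOR=pa:
underlying: utbe-vem-ne
1. o -> e, u -> i / F C0 _: no change
2. p -> b, t -> d / _ Z: fires at position(s) 2: udbevemne
surface: udbevemne

cell CASE=so, TOR=pa:
underlying: utbe-o-ne
1. o -> e, u -> i / F C0 _: fires at position(s) 5: utbeene
2. p -> b, t -> d / _ Z: fires at position(s) 2: udbeene
surface: udbeene

cell CASE=ki, TOR=pa:
underlying: utbe-op-ne
1. o -> e, u -> i / F C0 _: fires at position(s) 5: utbeepne
2. p -> b, t -> d / _ Z: fires at position(s) 2: udbeepne
surface: udbeepne

cell CASE=so, TOR=ta:
underlying: utbe-o-g
1. o -> e, u -> i / F C0 _: fires at position(s) 5: utbeeg
2. p -> b, t -> d / _ Z: fires at position(s) 2: udbeeg
surface: udbeeg


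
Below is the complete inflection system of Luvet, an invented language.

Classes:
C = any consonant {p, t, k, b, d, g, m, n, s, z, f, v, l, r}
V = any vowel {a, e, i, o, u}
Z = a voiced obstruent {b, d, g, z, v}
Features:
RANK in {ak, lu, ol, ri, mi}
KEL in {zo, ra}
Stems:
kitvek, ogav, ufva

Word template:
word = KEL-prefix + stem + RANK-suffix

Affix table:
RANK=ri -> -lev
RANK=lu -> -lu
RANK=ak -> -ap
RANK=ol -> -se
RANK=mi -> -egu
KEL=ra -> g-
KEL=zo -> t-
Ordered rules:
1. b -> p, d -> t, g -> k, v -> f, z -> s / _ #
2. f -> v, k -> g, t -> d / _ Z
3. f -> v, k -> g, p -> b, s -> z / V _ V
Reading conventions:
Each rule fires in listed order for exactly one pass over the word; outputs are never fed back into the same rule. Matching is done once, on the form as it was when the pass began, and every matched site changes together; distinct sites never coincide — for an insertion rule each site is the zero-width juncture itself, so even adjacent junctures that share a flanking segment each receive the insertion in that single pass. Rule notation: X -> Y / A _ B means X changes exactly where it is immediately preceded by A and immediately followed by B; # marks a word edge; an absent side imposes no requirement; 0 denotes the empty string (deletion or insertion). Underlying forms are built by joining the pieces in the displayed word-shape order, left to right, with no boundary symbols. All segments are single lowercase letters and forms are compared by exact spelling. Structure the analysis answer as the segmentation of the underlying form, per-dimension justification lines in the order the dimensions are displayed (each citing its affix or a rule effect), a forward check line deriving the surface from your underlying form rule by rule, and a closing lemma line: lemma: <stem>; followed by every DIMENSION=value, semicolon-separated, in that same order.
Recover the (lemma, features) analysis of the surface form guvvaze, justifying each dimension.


underlying: g-ufva-se
RANK=ol - signalled by the affix -se
KEL=ra - signalled by the affix g-
check: gufvase -> gufvase -> guvvase -> guvvaze
lemma: ufva; RANK=ol; KEL=ra


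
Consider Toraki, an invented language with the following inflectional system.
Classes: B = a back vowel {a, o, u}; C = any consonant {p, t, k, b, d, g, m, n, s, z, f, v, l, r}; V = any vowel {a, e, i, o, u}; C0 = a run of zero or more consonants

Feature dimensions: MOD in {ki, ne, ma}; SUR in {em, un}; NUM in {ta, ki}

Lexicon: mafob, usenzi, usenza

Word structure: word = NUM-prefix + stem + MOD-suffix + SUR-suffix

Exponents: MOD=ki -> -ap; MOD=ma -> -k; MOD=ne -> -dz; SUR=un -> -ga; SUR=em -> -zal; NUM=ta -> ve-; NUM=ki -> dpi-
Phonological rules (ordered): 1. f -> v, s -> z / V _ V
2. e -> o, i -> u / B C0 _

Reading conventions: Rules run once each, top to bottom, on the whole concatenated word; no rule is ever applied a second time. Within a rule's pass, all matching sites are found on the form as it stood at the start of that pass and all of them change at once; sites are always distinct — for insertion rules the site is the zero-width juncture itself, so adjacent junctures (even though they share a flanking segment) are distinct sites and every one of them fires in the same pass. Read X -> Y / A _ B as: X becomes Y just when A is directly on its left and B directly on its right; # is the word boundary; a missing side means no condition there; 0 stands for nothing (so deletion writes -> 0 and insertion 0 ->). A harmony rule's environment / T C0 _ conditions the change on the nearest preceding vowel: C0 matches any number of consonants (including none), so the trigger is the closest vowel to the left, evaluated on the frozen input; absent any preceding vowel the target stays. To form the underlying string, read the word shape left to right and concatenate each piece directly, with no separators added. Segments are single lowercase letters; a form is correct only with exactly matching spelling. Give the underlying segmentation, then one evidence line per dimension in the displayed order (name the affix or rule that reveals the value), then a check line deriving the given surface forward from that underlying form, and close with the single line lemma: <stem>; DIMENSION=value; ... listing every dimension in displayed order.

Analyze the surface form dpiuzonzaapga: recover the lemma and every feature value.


underlying: dpi-usenza-ap-ga
MOD=ki - signalled by the affix -ap
SUR=un - signalled by the affix -ga
NUM=ki - signalled by the affix dpi-
check: dpiusenzaapga -> dpiuzenzaapga -> dpiuzonzaapga
lemma: usenza; MOD=ki; SUR=un; NUM=ki


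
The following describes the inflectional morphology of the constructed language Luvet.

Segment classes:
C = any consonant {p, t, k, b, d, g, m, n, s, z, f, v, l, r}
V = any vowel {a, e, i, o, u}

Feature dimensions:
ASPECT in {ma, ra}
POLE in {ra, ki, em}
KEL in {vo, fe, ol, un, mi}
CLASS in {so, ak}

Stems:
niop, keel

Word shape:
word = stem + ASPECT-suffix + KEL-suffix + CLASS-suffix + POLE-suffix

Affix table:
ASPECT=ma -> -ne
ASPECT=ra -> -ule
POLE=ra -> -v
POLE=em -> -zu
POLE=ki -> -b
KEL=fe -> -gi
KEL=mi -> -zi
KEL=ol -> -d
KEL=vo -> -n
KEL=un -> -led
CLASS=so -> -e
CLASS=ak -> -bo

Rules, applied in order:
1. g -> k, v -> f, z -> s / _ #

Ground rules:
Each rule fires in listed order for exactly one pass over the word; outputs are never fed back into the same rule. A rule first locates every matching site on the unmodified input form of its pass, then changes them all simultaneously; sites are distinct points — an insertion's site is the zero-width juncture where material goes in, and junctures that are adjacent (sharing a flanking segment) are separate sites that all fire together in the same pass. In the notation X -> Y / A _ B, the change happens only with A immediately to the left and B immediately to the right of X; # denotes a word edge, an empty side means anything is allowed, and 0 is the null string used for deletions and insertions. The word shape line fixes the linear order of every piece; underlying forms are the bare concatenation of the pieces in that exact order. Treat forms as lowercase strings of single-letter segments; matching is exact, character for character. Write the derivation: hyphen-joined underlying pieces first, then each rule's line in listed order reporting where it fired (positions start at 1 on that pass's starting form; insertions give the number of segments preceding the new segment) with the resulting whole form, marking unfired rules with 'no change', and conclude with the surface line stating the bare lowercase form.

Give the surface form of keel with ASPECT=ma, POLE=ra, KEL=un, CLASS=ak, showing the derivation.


underlying: keel-ne-led-bo-v
1. g -> k, v -> f, z -> s / _ #: fires at position(s) 12: keelneledbof
surface: keelneledbof


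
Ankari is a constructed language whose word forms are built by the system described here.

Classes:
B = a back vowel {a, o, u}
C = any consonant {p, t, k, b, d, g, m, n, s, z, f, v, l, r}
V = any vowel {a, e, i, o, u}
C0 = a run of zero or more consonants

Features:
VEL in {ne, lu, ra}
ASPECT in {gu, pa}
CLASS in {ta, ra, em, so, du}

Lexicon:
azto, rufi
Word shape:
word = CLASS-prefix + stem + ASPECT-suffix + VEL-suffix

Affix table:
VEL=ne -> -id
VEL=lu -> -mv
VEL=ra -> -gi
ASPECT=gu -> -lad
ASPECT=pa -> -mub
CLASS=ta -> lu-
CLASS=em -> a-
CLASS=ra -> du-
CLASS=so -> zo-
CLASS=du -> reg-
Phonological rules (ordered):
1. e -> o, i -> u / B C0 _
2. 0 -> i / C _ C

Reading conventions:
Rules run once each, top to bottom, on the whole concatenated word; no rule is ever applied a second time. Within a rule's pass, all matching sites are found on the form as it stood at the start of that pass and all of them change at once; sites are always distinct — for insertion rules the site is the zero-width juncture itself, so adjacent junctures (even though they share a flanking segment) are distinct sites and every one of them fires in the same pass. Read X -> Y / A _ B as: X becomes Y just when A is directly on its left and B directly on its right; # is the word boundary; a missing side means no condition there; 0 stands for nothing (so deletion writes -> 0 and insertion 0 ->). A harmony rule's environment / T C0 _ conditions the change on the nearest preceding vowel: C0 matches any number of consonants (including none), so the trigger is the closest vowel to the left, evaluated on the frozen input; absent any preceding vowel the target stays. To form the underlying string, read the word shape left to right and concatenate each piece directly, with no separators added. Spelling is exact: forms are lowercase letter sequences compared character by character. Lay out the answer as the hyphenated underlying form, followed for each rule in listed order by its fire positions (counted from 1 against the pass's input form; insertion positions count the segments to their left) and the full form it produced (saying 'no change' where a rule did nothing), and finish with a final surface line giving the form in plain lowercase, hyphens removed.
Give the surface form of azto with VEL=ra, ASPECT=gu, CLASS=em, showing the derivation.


underlying: a-azto-lad-gi
1. e -> o, i -> u / B C0 _: fires at position(s) 10: aaztoladgu
2. 0 -> i / C _ C: inserts after position(s) 3, 8: aazitoladigu
surface: aazitoladigu


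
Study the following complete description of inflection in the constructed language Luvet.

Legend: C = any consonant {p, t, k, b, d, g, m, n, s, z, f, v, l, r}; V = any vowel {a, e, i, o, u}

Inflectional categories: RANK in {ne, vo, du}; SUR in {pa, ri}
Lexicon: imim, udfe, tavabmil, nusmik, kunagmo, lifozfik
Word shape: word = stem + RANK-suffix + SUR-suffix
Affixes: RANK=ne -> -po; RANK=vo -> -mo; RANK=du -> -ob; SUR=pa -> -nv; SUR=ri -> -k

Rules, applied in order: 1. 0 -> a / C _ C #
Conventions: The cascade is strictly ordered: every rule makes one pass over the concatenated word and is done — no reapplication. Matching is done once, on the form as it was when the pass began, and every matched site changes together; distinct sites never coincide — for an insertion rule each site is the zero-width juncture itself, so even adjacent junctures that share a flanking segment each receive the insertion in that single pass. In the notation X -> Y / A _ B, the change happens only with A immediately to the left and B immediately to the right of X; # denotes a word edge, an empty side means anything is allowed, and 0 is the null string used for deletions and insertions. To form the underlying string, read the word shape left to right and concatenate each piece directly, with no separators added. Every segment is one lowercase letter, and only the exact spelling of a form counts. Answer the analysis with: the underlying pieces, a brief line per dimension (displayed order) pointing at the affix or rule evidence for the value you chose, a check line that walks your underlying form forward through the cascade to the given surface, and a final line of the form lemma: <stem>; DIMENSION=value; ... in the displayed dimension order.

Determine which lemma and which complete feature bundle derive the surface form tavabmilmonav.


underlying: tavabmil-mo-nv
RANK=vo - signalled by the affix -mo
SUR=pa - signalled by the affix -nv
check: tavabmilmonv -> tavabmilmonav
lemma: tavabmil; RANK=vo; SUR=pa


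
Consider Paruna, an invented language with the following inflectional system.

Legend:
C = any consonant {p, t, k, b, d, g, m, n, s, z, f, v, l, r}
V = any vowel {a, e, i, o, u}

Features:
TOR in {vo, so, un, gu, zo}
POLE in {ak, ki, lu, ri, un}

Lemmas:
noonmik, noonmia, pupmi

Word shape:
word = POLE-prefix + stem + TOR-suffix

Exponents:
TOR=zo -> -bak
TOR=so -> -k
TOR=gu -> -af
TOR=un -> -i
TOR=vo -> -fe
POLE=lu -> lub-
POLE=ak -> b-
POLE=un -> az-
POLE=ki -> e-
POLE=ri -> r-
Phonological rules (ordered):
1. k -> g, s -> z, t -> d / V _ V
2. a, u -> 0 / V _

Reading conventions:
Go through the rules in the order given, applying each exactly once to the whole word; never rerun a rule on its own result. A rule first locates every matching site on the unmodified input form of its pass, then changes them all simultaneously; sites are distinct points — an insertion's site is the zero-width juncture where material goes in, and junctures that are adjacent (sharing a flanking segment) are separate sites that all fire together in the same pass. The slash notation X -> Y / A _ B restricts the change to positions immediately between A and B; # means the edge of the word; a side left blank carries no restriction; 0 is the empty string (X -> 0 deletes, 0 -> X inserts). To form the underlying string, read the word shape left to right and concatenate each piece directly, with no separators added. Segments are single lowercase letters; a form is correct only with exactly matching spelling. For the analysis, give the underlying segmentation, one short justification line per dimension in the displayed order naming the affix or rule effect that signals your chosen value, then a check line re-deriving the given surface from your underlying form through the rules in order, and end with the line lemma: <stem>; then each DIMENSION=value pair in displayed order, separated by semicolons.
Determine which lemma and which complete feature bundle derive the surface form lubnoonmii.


underlying: lub-noonmia-i
TOR=un - signalled by the affix -i
POLE=lu - signalled by the affix lub-
check: lubnoonmiai -> lubnoonmiai -> lubnoonmii
lemma: noonmia; TOR=un; POLE=lu


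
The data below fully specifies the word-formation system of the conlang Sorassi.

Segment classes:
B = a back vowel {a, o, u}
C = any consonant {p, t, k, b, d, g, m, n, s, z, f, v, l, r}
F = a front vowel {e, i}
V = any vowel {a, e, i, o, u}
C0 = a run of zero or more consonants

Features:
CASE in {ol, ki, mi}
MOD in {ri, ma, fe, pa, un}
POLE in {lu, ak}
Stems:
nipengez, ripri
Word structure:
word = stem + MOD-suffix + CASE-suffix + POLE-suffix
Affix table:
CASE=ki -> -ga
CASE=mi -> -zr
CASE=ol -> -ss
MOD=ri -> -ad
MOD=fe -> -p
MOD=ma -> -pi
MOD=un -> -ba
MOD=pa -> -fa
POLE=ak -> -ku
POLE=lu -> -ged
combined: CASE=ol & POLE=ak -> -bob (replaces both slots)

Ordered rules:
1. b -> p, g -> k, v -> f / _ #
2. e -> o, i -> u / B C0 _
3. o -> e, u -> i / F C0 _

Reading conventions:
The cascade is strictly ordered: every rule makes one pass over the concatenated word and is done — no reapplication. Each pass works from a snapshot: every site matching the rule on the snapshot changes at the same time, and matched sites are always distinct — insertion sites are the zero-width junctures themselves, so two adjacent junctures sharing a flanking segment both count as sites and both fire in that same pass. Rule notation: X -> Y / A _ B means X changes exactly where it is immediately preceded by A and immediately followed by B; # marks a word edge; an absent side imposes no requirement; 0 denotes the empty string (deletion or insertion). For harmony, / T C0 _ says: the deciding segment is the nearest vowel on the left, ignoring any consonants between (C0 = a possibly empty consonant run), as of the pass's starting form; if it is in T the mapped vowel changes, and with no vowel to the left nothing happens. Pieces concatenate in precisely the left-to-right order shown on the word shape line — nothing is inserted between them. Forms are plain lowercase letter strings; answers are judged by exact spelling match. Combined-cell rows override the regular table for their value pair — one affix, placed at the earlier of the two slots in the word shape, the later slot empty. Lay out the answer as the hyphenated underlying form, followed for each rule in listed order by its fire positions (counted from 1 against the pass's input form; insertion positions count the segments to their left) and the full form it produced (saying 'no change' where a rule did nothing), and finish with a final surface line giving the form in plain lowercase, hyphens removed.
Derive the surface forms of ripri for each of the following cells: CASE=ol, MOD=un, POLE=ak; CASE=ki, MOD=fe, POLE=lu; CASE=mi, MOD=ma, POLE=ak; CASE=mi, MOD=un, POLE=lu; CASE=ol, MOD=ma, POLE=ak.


cell CASE=ol, MOD=un, POLE=ak:
underlying: ripri-ba-bob
1. b -> p, g -> k, v -> f / _ #: fires at position(s) 10: ripribabop
2. e -> o, i -> u / B C0 _: no change
3. o -> e, u -> i / F C0 _: no change
surface: ripribabop

cell CASE=ki, MOD=fe, POLE=lu:
underlying: ripri-p-ga-ged
1. b -> p, g -> k, v -> f / _ #: no change
2. e -> o, i -> u / B C0 _: fires at position(s) 10: ripripgagod
3. o -> e, u -> i / F C0 _: no change
surface: ripripgagod

cell CASE=mi, MOD=ma, POLE=ak:
underlying: ripri-pi-zr-ku
1. b -> p, g -> k, v -> f / _ #: no change
2. e -> o, i -> u / B C0 _: no change
3. o -> e, u -> i / F C0 _: fires at position(s) 11: ripripizrki
surface: ripripizrki

cell CASE=mi, MOD=un, POLE=lu:
underlying: ripri-ba-zr-ged
1. b -> p, g -> k, v -> f / _ #: no change
2. e -> o, i -> u / B C0 _: fires at position(s) 11: ripribazrgod
3. o -> e, u -> i / F C0 _: no change
surface: ripribazrgod

cell CASE=ol, MOD=ma, POLE=ak:
underlying: ripri-pi-bob
1. b -> p, g -> k, v -> f / _ #: fires at position(s) 10: ripripibop
2. e -> o, i -> u / B C0 _: no change
3. o -> e, u -> i / F C0 _: fires at position(s) 9: ripripibep
surface: ripripibep


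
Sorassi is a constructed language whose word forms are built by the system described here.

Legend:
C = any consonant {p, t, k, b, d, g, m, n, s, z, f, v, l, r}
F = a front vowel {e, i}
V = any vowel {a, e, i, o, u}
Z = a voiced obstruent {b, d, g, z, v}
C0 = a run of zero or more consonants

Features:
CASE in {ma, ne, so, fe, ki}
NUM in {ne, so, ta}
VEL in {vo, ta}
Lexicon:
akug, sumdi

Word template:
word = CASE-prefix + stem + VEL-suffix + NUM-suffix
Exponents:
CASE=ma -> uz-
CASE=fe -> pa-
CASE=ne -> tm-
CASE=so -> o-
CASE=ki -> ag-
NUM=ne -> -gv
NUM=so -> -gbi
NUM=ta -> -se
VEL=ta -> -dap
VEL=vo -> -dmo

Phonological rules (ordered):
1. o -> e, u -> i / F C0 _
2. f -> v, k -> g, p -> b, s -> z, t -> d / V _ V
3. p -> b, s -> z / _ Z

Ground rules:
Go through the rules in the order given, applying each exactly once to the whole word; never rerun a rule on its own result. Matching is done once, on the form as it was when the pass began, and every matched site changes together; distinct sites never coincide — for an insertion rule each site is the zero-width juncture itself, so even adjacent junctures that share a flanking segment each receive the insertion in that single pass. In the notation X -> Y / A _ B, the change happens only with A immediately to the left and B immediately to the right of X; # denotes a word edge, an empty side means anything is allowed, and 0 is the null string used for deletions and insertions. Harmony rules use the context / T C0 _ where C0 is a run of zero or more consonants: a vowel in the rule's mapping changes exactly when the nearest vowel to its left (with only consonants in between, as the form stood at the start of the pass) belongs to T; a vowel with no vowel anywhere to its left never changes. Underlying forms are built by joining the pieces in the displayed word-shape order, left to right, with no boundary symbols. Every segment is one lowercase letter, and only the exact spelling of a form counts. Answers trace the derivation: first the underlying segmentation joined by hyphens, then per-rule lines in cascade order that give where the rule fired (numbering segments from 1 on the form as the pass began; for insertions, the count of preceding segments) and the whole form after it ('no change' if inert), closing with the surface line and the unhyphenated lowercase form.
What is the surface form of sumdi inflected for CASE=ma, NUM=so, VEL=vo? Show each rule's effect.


underlying: uz-sumdi-dmo-gbi
1. o -> e, u -> i / F C0 _: fires at position(s) 10: uzsumdidmegbi
2. f -> v, k -> g, p -> b, s -> z, t -> d / V _ V: no change
3. p -> b, s -> z / _ Z: no change
surface: uzsumdidmegbi


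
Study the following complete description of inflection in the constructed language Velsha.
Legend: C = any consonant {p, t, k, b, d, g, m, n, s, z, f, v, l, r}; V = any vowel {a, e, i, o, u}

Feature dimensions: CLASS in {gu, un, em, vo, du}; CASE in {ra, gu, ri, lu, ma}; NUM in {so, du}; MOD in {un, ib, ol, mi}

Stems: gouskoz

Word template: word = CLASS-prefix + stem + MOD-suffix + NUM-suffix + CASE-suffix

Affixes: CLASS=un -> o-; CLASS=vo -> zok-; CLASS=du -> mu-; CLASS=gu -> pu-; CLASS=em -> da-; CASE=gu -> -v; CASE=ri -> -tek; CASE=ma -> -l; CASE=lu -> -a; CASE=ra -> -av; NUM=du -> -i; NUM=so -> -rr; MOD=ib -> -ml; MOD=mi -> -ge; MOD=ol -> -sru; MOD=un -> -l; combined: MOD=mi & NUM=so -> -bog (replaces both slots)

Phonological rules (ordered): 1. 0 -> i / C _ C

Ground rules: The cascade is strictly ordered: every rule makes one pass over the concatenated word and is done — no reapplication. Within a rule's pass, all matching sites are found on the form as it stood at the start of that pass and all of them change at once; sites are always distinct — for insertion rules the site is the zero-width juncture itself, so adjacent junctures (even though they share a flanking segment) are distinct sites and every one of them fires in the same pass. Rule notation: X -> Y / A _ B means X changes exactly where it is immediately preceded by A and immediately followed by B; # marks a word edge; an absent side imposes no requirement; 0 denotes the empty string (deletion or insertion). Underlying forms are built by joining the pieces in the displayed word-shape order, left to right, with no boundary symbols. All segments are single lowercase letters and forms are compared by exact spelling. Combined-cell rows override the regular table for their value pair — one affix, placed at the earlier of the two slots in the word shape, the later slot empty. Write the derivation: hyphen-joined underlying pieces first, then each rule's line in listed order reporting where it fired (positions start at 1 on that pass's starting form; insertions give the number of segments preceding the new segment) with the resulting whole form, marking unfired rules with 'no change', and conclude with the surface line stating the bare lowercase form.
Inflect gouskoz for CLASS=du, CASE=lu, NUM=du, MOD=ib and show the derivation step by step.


underlying: mu-gouskoz-ml-i-a
1. 0 -> i / C _ C: inserts after position(s) 6, 9, 10: mugousikozimilia
surface: mugousikozimilia


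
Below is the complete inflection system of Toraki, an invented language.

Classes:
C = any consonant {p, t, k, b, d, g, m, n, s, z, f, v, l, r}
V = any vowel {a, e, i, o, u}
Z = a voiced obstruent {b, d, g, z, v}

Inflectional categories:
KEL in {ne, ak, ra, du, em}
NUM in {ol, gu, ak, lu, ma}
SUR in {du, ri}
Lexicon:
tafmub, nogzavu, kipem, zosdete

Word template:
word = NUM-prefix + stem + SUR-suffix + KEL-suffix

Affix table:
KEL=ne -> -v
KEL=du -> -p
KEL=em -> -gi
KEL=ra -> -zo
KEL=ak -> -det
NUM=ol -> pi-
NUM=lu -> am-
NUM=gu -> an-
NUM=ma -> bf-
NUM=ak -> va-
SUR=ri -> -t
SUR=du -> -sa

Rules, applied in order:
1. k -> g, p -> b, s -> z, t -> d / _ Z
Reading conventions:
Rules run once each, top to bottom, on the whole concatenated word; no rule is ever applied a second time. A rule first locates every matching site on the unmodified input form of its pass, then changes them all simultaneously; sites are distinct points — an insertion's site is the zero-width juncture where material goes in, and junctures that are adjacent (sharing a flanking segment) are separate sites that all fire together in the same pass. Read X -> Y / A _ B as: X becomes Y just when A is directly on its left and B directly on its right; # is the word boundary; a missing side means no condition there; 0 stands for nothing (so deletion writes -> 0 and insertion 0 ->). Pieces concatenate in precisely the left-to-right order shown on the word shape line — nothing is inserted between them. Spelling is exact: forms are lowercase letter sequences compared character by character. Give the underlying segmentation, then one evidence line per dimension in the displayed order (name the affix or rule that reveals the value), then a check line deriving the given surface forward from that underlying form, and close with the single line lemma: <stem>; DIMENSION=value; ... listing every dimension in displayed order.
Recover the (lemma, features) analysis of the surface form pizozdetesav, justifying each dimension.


underlying: pi-zosdete-sa-v
KEL=ne - signalled by the affix -v
NUM=ol - signalled by the affix pi-
SUR=du - signalled by the affix -sa
check: pizosdetesav -> pizozdetesav
lemma: zosdete; KEL=ne; NUM=ol; SUR=du


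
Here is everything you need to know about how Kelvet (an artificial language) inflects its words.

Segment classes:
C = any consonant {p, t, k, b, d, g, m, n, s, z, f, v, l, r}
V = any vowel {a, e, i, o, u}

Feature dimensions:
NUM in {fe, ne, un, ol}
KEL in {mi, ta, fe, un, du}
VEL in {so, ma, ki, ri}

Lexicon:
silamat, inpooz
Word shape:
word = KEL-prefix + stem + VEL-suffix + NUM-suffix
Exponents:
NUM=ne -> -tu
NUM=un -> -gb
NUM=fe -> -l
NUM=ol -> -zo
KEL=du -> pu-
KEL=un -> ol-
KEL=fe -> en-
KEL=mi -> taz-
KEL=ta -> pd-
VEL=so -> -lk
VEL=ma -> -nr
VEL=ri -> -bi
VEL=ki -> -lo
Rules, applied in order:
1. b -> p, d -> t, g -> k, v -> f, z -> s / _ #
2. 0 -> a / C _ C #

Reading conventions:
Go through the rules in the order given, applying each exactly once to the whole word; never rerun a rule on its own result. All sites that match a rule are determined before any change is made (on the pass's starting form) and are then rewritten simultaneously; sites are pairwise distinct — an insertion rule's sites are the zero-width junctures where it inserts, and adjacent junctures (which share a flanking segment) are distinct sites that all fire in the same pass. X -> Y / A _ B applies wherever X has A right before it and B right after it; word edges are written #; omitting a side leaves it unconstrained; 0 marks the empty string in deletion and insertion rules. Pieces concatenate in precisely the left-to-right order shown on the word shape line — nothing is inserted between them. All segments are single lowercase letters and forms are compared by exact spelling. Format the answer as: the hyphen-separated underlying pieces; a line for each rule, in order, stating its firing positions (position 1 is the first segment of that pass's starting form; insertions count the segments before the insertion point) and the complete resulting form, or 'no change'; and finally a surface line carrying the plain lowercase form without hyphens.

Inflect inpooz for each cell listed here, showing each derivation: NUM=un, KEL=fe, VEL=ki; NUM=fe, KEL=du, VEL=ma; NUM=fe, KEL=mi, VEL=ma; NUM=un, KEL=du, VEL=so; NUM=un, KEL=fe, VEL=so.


cell NUM=un, KEL=fe, VEL=ki:
underlying: en-inpooz-lo-gb
1. b -> p, d -> t, g -> k, v -> f, z -> s / _ #: fires at position(s) 12: eninpoozlogp
2. 0 -> a / C _ C #: inserts after position(s) 11: eninpoozlogap
surface: eninpoozlogap

cell NUM=fe, KEL=du, VEL=ma:
underlying: pu-inpooz-nr-l
1. b -> p, d -> t, g -> k, v -> f, z -> s / _ #: no change
2. 0 -> a / C _ C #: inserts after position(s) 10: puinpooznral
surface: puinpooznral

cell NUM=fe, KEL=mi, VEL=ma:
underlying: taz-inpooz-nr-l
1. b -> p, d -> t, g -> k, v -> f, z -> s / _ #: no change
2. 0 -> a / C _ C #: inserts after position(s) 11: tazinpooznral
surface: tazinpooznral

cell NUM=un, KEL=du, VEL=so:
underlying: pu-inpooz-lk-gb
1. b -> p, d -> t, g -> k, v -> f, z -> s / _ #: fires at position(s) 12: puinpoozlkgp
2. 0 -> a / C _ C #: inserts after position(s) 11: puinpoozlkgap
surface: puinpoozlkgap

cell NUM=un, KEL=fe, VEL=so:
underlying: en-inpooz-lk-gb
1. b -> p, d -> t, g -> k, v -> f, z -> s / _ #: fires at position(s) 12: eninpoozlkgp
2. 0 -> a / C _ C #: inserts after position(s) 11: eninpoozlkgap
surface: eninpoozlkgap
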